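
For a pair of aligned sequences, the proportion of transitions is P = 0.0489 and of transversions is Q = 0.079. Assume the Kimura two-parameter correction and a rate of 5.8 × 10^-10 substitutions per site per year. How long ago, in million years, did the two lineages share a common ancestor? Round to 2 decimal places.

120.92

Under the Kimura two-parameter model, d = −½ ln(1 − 2P − Q) − ¼ ln(1 − 2Q).
1 − 2P − Q = 0.8232, giving −½ ln(0.8232) = 0.097278.
1 − 2Q = 0.842, giving −¼ ln(0.842) = 0.042994.
d = 0.097278 + 0.042994 = 0.140272.
Under a molecular clock d = 2μt, so t = d/(2μ) = 0.140272 / (2 × 5.8 × 10^-10) = 120.92 million years.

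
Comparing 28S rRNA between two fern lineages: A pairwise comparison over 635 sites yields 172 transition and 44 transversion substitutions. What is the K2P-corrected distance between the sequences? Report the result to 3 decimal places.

P = 172/635 ≈ 0.270866 and Q = 44/635 ≈ 0.069291.
Under the Kimura two-parameter model, d = −½ ln(1 − 2P − Q) − ¼ ln(1 − 2Q).
1 − 2P − Q = 0.388977, giving −½ ln(0.388977) = 0.472118.
1 − 2Q = 0.861418, giving −¼ ln(0.861418) = 0.037294.
d = 0.472118 + 0.037294 = 0.509412.

0.509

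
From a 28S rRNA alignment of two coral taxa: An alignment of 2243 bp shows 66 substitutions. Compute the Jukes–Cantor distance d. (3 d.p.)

0.030

p = 66/2243 ≈ 0.029425.
d = −(3/4) ln(1 − 4p/3) = −0.75 ln(1 − 0.039233) = −0.75 ln(0.960767)
  = −0.75 × (-0.040023) = 0.030017 substitutions/site.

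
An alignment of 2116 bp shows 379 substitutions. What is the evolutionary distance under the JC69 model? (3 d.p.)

0.205

p = 379/2116 ≈ 0.179112.
d = −(3/4) ln(1 − 4p/3) = −0.75 ln(1 − 0.238816) = −0.75 ln(0.761184)
  = −0.75 × (-0.272880) = 0.204660 substitutions/site.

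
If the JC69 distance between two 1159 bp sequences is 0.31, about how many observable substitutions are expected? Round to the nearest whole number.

Invert JC69: p = (3/4)(1 − e^(−4d/3)) = 0.75 × (1 − e^(-0.413333)) = 0.75 × (1 − 0.661442) = 0.253919.
Expected differing sites = pL ≈ 0.253919 × 1159 = 294.292121 ≈ 294.

294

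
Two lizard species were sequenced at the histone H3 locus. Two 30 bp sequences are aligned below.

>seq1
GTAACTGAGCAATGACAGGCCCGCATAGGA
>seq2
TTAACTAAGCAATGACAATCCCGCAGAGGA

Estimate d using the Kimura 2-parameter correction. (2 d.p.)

0.19

Of 30 sites, 2 differences are transitions and 3 are transversions, so P = 2/30 ≈ 0.066667 and Q = 3/30 = 0.1.
Under the Kimura two-parameter model, d = −½ ln(1 − 2P − Q) − ¼ ln(1 − 2Q).
1 − 2P − Q = 0.766666, giving −½ ln(0.766666) = 0.132852.
1 − 2Q = 0.8, giving −¼ ln(0.8) = 0.055786.
d = 0.132852 + 0.055786 = 0.188638.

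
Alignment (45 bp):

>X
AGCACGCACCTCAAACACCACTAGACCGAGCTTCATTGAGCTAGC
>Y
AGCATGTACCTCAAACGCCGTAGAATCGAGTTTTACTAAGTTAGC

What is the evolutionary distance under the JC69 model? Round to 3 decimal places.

0.402

The sequences differ at 14 of 45 sites, so p = 14/45 ≈ 0.311111.
d = −(3/4) ln(1 − 4p/3) = −0.75 ln(1 − 0.414815) = −0.75 ln(0.585185)
  = −0.75 × (-0.535827) = 0.401870 substitutions/site.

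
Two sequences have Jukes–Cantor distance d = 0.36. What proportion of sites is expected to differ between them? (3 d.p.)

p = (3/4)(1 − e^(−4d/3)) = 0.75 × (1 − e^(-0.48)) = 0.75 × (1 − 0.618783) = 0.285913.

0.286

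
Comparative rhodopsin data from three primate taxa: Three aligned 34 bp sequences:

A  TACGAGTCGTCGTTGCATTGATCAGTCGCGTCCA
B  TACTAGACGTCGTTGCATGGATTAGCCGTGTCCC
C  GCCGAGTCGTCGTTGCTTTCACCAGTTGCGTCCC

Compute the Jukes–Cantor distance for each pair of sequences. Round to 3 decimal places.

A–B: 7/34 sites differ → p ≈ 0.205882, d = −0.75 ln(1 − 0.274509) = 0.240680 ≈ 0.241.
A–C: 7/34 sites differ → p ≈ 0.205882, d = −0.75 ln(1 − 0.274509) = 0.240680 ≈ 0.241.
B–C: 12/34 sites differ → p ≈ 0.352941, d = −0.75 ln(1 − 0.470588) = 0.476991 ≈ 0.477.

d(A,B) = 0.241, d(A,C) = 0.241, d(B,C) = 0.477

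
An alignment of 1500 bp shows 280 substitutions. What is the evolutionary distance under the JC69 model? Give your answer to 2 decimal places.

p = 280/1500 ≈ 0.186667.
d = −(3/4) ln(1 − 4p/3) = −0.75 ln(1 − 0.248889) = −0.75 ln(0.751111)
  = −0.75 × (-0.286202) = 0.214652 substitutions/site.

0.21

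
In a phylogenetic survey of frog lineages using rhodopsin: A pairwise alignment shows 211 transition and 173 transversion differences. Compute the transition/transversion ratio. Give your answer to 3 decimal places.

1.220

R = 211/173 = 1.219653… ≈ 1.220 (to 3 d.p.).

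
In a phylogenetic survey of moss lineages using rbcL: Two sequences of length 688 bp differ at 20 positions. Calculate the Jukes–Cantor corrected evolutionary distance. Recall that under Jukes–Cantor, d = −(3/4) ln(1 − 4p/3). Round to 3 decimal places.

0.030

p = 20/688 ≈ 0.02907.
d = −(3/4) ln(1 − 4p/3) = −0.75 ln(1 − 0.03876) = −0.75 ln(0.96124)
  = −0.75 × (-0.039531) = 0.029648 substitutions/site.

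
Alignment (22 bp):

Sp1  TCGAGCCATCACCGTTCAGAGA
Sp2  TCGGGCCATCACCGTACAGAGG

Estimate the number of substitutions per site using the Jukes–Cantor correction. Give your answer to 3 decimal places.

0.151

The sequences differ at 3 of 22 sites (4, 16, 22), so p = 3/22 ≈ 0.136364.
d = −(3/4) ln(1 − 4p/3) = −0.75 ln(1 − 0.181819) = −0.75 ln(0.818181)
  = −0.75 × (-0.200672) = 0.150504 substitutions/site.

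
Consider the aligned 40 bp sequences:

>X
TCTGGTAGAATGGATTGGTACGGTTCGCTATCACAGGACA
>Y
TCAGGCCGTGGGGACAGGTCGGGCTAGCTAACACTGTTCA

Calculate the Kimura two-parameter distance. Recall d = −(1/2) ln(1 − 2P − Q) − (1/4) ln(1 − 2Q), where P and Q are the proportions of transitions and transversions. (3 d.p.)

Of 40 sites, 4 differences are transitions and 12 are transversions, so P = 4/40 = 0.1 and Q = 12/40 = 0.3.
Under the Kimura two-parameter model, d = −½ ln(1 − 2P − Q) − ¼ ln(1 − 2Q).
1 − 2P − Q = 0.5, giving −½ ln(0.5) = 0.346574.
1 − 2Q = 0.4, giving −¼ ln(0.4) = 0.229073.
d = 0.346574 + 0.229073 = 0.575647.

0.576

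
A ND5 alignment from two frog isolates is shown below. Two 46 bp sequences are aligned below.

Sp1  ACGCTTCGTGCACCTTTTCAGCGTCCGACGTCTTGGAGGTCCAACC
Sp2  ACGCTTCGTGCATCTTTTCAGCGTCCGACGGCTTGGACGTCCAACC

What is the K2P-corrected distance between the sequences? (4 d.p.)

0.0682

Of 46 sites, 1 differences are transitions and 2 are transversions, so P = 1/46 ≈ 0.021739 and Q = 2/46 ≈ 0.043478.
Under the Kimura two-parameter model, d = −½ ln(1 − 2P − Q) − ¼ ln(1 − 2Q).
1 − 2P − Q = 0.913044, giving −½ ln(0.913044) = 0.045486.
1 − 2Q = 0.913044, giving −¼ ln(0.913044) = 0.022743.
d = 0.045486 + 0.022743 = 0.068229.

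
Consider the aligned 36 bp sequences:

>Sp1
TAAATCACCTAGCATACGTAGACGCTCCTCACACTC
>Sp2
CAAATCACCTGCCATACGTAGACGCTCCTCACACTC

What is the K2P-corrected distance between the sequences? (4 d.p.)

0.0891

Of 36 sites, 2 differences are transitions and 1 are transversions, so P = 2/36 ≈ 0.055556 and Q = 1/36 ≈ 0.027778.
Under the Kimura two-parameter model, d = −½ ln(1 − 2P − Q) − ¼ ln(1 − 2Q).
1 − 2P − Q = 0.86111, giving −½ ln(0.86111) = 0.074767.
1 − 2Q = 0.944444, giving −¼ ln(0.944444) = 0.014290.
d = 0.074767 + 0.014290 = 0.089057.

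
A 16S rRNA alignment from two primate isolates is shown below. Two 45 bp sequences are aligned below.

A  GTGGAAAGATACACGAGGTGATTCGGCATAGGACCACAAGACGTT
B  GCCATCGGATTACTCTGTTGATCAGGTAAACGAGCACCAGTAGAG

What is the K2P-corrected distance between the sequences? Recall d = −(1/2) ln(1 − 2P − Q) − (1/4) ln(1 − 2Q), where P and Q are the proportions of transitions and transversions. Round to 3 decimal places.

0.952

Of 45 sites, 6 differences are transitions and 18 are transversions, so P = 6/45 ≈ 0.133333 and Q = 18/45 = 0.4.
Under the Kimura two-parameter model, d = −½ ln(1 − 2P − Q) − ¼ ln(1 − 2Q).
1 − 2P − Q = 0.333334, giving −½ ln(0.333334) = 0.549305.
1 − 2Q = 0.2, giving −¼ ln(0.2) = 0.402359.
d = 0.549305 + 0.402359 = 0.951664.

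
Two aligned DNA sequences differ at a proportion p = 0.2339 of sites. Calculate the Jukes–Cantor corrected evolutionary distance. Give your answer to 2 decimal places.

d = −(3/4) ln(1 − 4p/3) = −0.75 ln(1 − 0.311867) = −0.75 ln(0.688133)
  = −0.75 × (-0.373773) = 0.280330 substitutions/site.

0.28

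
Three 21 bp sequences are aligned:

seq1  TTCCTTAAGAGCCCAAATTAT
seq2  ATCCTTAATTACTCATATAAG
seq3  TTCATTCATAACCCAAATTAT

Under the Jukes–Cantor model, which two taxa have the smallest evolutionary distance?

seq1 and seq3

seq1–seq2: 8/21 differ, p = 0.381, d = 0.532.
seq1–seq3: 4/21 differ, p = 0.190, d = 0.220.
seq2–seq3: 8/21 differ, p = 0.381, d = 0.532.
The smallest distance is between seq1 and seq3.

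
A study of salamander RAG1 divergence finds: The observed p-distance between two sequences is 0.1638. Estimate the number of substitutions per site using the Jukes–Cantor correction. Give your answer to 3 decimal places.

0.185

d = −(3/4) ln(1 − 4p/3) = −0.75 ln(1 − 0.2184) = −0.75 ln(0.7816)
  = −0.75 × (-0.246412) = 0.184809 substitutions/site.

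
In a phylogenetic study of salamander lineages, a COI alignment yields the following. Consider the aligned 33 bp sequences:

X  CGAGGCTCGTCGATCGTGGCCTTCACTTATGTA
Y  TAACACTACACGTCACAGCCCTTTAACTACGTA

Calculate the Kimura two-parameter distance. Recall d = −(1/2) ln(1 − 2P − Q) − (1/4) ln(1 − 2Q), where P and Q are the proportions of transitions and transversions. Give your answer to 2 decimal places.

0.88

Of 33 sites, 7 differences are transitions and 10 are transversions, so P = 7/33 ≈ 0.212121 and Q = 10/33 ≈ 0.30303.
Under the Kimura two-parameter model, d = −½ ln(1 − 2P − Q) − ¼ ln(1 − 2Q).
1 − 2P − Q = 0.272728, giving −½ ln(0.272728) = 0.649640.
1 − 2Q = 0.39394, giving −¼ ln(0.39394) = 0.232889.
d = 0.649640 + 0.232889 = 0.882529.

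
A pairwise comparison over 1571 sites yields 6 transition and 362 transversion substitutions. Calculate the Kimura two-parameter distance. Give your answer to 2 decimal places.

P = 6/1571 ≈ 0.003819 and Q = 362/1571 ≈ 0.230426.
Under the Kimura two-parameter model, d = −½ ln(1 − 2P − Q) − ¼ ln(1 − 2Q).
1 − 2P − Q = 0.761936, giving −½ ln(0.761936) = 0.135946.
1 − 2Q = 0.539148, giving −¼ ln(0.539148) = 0.154441.
d = 0.135946 + 0.154441 = 0.290387.

0.29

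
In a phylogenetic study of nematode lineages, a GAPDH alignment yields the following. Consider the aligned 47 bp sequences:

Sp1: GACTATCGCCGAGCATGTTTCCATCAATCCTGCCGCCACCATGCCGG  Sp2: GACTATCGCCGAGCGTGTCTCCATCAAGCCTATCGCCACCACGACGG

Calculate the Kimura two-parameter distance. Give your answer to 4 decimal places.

Of 47 sites, 5 differences are transitions and 2 are transversions, so P = 5/47 ≈ 0.106383 and Q = 2/47 ≈ 0.042553.
Under the Kimura two-parameter model, d = −½ ln(1 − 2P − Q) − ¼ ln(1 − 2Q).
1 − 2P − Q = 0.744681, giving −½ ln(0.744681) = 0.147400.
1 − 2Q = 0.914894, giving −¼ ln(0.914894) = 0.022237.
d = 0.147400 + 0.022237 = 0.169637.

0.1696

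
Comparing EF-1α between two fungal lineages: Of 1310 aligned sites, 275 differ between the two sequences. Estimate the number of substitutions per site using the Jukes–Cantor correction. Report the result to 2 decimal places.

p = 275/1310 ≈ 0.209924.
d = −(3/4) ln(1 − 4p/3) = −0.75 ln(1 − 0.279899) = −0.75 ln(0.720101)
  = −0.75 × (-0.328364) = 0.246273 substitutions/site.

0.25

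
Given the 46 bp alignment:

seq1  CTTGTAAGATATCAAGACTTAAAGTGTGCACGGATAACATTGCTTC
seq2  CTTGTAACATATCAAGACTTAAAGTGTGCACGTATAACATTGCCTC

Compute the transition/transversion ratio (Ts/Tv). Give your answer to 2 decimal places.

0.50

Transitions are A↔G and C↔T; transversions are all other mismatches.
Transitions: 1. Transversions: 2.
R = 1/2 = 0.50.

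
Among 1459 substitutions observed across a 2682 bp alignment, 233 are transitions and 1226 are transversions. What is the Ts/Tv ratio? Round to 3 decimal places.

R = 233/1226 = 0.190048… ≈ 0.190 (to 3 d.p.).

0.190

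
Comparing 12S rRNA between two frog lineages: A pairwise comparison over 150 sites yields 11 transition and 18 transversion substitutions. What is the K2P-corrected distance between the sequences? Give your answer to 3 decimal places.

P = 11/150 ≈ 0.073333 and Q = 18/150 = 0.12.
Under the Kimura two-parameter model, d = −½ ln(1 − 2P − Q) − ¼ ln(1 − 2Q).
1 − 2P − Q = 0.733334, giving −½ ln(0.733334) = 0.155077.
1 − 2Q = 0.76, giving −¼ ln(0.76) = 0.068609.
d = 0.155077 + 0.068609 = 0.223686.

0.224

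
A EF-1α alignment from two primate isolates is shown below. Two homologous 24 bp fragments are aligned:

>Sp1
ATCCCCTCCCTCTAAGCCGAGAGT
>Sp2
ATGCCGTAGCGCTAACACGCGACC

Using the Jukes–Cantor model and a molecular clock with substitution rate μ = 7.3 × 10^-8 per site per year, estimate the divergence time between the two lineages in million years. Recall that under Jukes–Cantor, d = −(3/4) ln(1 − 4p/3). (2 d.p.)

The sequences differ at 10 of 24 sites (3, 6, 8, 9, 11, 16, 17, 20, 23, 24), so p = 10/24 ≈ 0.416667.
d = −(3/4) ln(1 − 4p/3) = −0.75 ln(1 − 0.555556) = −0.75 ln(0.444444)
  = −0.75 × (-0.810931) = 0.608198 substitutions/site.
Under a molecular clock d = 2μt, so t = d/(2μ) = 0.608198 / (2 × 7.3 × 10^-8) = 4.17 million years.

4.17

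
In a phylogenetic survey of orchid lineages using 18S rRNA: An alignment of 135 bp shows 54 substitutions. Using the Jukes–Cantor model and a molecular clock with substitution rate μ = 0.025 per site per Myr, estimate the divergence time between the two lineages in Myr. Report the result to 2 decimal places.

p = 54/135 = 0.4.
d = −(3/4) ln(1 − 4p/3) = −0.75 ln(1 − 0.533333) = −0.75 ln(0.466667)
  = −0.75 × (-0.762139) = 0.571604 substitutions/site.
Under a molecular clock d = 2μt, so t = d/(2μ) = 0.571604 / (2 × 0.025) = 11.43 Myr.

11.43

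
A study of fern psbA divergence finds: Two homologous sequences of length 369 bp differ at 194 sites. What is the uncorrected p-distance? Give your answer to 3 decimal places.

0.526

p = 194/369 = 0.525745… ≈ 0.526 (to 3 d.p.).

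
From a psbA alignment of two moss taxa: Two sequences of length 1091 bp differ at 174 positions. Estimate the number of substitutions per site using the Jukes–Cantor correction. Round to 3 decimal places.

p = 174/1091 ≈ 0.159487.
d = −(3/4) ln(1 − 4p/3) = −0.75 ln(1 − 0.212649) = −0.75 ln(0.787351)
  = −0.75 × (-0.239081) = 0.179311 substitutions/site.

0.179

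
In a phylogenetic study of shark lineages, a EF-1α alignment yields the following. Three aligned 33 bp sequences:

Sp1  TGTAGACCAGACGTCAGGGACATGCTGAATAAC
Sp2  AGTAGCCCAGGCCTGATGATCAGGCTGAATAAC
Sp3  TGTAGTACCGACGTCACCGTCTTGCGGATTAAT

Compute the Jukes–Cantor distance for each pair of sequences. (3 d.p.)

Sp1–Sp2: 9/33 sites differ → p ≈ 0.272727, d = −0.75 ln(1 − 0.363636) = 0.338988 ≈ 0.339.
Sp1–Sp3: 10/33 sites differ → p ≈ 0.30303, d = −0.75 ln(1 − 0.40404) = 0.388186 ≈ 0.388.
Sp2–Sp3: 15/33 sites differ → p ≈ 0.454545, d = −0.75 ln(1 − 0.60606) = 0.698667 ≈ 0.699.

d(Sp1,Sp2) = 0.339, d(Sp1,Sp3) = 0.388, d(Sp2,Sp3) = 0.699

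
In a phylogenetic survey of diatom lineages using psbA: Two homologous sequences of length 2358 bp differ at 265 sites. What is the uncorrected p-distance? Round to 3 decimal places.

p = 265/2358 = 0.112383… ≈ 0.112 (to 3 d.p.).

0.112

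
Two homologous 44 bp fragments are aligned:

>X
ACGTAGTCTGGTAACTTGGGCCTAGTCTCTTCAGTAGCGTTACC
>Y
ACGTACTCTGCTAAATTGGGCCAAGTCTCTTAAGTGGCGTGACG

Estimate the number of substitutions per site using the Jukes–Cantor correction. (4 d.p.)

0.2082

The sequences differ at 8 of 44 sites (6, 11, 15, 23, 32, 36, 41, 44), so p = 8/44 ≈ 0.181818.
d = −(3/4) ln(1 − 4p/3) = −0.75 ln(1 − 0.242424) = −0.75 ln(0.757576)
  = −0.75 × (-0.277631) = 0.208223 substitutions/site.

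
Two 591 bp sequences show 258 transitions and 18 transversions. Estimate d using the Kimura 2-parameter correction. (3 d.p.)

P = 258/591 ≈ 0.436548 and Q = 18/591 ≈ 0.030457.
Under the Kimura two-parameter model, d = −½ ln(1 − 2P − Q) − ¼ ln(1 − 2Q).
1 − 2P − Q = 0.096447, giving −½ ln(0.096447) = 1.169381.
1 − 2Q = 0.939086, giving −¼ ln(0.939086) = 0.015712.
d = 1.169381 + 0.015712 = 1.185093.

1.185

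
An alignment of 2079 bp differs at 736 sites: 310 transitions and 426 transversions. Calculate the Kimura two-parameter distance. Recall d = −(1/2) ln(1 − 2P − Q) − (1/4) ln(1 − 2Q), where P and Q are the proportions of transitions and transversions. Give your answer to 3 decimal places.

0.482

P = 310/2079 ≈ 0.14911 and Q = 426/2079 ≈ 0.204906.
Under the Kimura two-parameter model, d = −½ ln(1 − 2P − Q) − ¼ ln(1 − 2Q).
1 − 2P − Q = 0.496874, giving −½ ln(0.496874) = 0.349709.
1 − 2Q = 0.590188, giving −¼ ln(0.590188) = 0.131829.
d = 0.349709 + 0.131829 = 0.481538.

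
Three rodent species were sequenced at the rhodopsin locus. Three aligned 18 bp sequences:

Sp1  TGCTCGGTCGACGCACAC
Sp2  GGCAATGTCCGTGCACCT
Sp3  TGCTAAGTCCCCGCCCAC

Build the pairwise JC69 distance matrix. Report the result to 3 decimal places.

d(Sp1,Sp2) = 0.824, d(Sp1,Sp3) = 0.347, d(Sp2,Sp3) = 0.673

Sp1–Sp2: 9/18 sites differ → p = 0.5, d = −0.75 ln(1 − 0.666667) = 0.823960 ≈ 0.824.
Sp1–Sp3: 5/18 sites differ → p ≈ 0.277778, d = −0.75 ln(1 − 0.370371) = 0.346968 ≈ 0.347.
Sp2–Sp3: 8/18 sites differ → p ≈ 0.444444, d = −0.75 ln(1 − 0.592592) = 0.673455 ≈ 0.673.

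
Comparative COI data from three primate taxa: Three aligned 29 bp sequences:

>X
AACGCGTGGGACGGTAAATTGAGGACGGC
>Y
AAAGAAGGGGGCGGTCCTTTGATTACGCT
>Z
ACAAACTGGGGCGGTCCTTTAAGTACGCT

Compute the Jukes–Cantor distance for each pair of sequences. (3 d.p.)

d(X,Y) = 0.602, d(X,Z) = 0.683, d(Y,Z) = 0.242

X–Y: 12/29 sites differ → p ≈ 0.413793, d = −0.75 ln(1 − 0.551724) = 0.601760 ≈ 0.602.
X–Z: 13/29 sites differ → p ≈ 0.448276, d = −0.75 ln(1 − 0.597701) = 0.682920 ≈ 0.683.
Y–Z: 6/29 sites differ → p ≈ 0.206897, d = −0.75 ln(1 − 0.275863) = 0.242081 ≈ 0.242.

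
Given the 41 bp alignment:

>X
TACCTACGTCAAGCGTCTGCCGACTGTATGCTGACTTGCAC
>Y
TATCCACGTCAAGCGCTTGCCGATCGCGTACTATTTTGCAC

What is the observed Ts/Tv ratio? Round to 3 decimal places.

11.000

Transitions are A↔G and C↔T; transversions are all other mismatches.
Transitions: 11. Transversions: 1.
R = 11/1 = 11.000.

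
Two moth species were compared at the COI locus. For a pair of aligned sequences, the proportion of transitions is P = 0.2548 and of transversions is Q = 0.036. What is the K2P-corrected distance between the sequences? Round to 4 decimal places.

Under the Kimura two-parameter model, d = −½ ln(1 − 2P − Q) − ¼ ln(1 − 2Q).
1 − 2P − Q = 0.4544, giving −½ ln(0.4544) = 0.394389.
1 − 2Q = 0.928, giving −¼ ln(0.928) = 0.018681.
d = 0.394389 + 0.018681 = 0.413070.

0.4131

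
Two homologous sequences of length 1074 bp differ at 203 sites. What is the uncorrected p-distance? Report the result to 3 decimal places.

0.189

p = 203/1074 = 0.189013… ≈ 0.189 (to 3 d.p.).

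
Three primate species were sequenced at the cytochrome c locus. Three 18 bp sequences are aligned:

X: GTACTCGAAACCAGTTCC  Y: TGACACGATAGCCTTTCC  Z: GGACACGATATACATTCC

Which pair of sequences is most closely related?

Y and Z

X–Y: 7/18 differ, p = 0.389, d = 0.548.
X–Z: 7/18 differ, p = 0.389, d = 0.548.
Y–Z: 4/18 differ, p = 0.222, d = 0.264.
The smallest distance is between Y and Z.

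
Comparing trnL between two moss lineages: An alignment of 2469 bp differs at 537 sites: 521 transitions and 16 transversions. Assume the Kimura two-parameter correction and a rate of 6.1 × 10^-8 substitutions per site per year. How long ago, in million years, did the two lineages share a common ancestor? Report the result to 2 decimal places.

2.32

P = 521/2469 ≈ 0.211017 and Q = 16/2469 ≈ 0.00648.
Under the Kimura two-parameter model, d = −½ ln(1 − 2P − Q) − ¼ ln(1 − 2Q).
1 − 2P − Q = 0.571486, giving −½ ln(0.571486) = 0.279758.
1 − 2Q = 0.98704, giving −¼ ln(0.98704) = 0.003261.
d = 0.279758 + 0.003261 = 0.283019.
Under a molecular clock d = 2μt, so t = d/(2μ) = 0.283019 / (2 × 6.1 × 10^-8) = 2.32 million years.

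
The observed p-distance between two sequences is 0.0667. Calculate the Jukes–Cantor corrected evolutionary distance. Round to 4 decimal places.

0.0699

d = −(3/4) ln(1 − 4p/3) = −0.75 ln(1 − 0.088933) = −0.75 ln(0.911067)
  = −0.75 × (-0.093139) = 0.069854 substitutions/site.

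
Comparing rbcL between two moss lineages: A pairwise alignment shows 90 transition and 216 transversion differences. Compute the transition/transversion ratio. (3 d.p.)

R = 90/216 = 0.416666… ≈ 0.417 (to 3 d.p.).

0.417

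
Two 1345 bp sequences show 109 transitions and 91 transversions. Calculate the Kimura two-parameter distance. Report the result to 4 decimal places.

0.1669

P = 109/1345 ≈ 0.081041 and Q = 91/1345 ≈ 0.067658.
Under the Kimura two-parameter model, d = −½ ln(1 − 2P − Q) − ¼ ln(1 − 2Q).
1 − 2P − Q = 0.77026, giving −½ ln(0.77026) = 0.130514.
1 − 2Q = 0.864684, giving −¼ ln(0.864684) = 0.036348.
d = 0.130514 + 0.036348 = 0.166862.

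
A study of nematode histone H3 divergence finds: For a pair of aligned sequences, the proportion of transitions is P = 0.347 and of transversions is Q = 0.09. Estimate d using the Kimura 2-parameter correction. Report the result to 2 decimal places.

0.82

Under the Kimura two-parameter model, d = −½ ln(1 − 2P − Q) − ¼ ln(1 − 2Q).
1 − 2P − Q = 0.216, giving −½ ln(0.216) = 0.766238.
1 − 2Q = 0.82, giving −¼ ln(0.82) = 0.049613.
d = 0.766238 + 0.049613 = 0.815851.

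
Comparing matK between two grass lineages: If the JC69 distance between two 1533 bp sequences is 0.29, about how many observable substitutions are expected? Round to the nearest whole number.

369

Invert JC69: p = (3/4)(1 − e^(−4d/3)) = 0.75 × (1 − e^(-0.386667)) = 0.75 × (1 − 0.679317) = 0.240512.
Expected differing sites = pL ≈ 0.240512 × 1533 = 368.704896 ≈ 369.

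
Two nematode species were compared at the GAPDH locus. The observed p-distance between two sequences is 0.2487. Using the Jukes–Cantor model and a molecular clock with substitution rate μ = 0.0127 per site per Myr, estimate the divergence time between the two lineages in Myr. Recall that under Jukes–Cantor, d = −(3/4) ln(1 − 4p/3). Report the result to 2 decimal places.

11.90

d = −(3/4) ln(1 − 4p/3) = −0.75 ln(1 − 0.3316) = −0.75 ln(0.6684)
  = −0.75 × (-0.402868) = 0.302151 substitutions/site.
Under a molecular clock d = 2μt, so t = d/(2μ) = 0.302151 / (2 × 0.0127) = 11.90 Myr.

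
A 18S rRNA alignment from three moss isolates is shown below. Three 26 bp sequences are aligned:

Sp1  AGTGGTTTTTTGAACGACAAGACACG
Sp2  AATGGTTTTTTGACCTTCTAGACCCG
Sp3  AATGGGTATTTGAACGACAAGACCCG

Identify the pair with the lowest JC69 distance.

Sp1–Sp2: 6/26 differ, p = 0.231, d = 0.276.
Sp1–Sp3: 4/26 differ, p = 0.154, d = 0.172.
Sp2–Sp3: 6/26 differ, p = 0.231, d = 0.276.
The smallest distance is between Sp1 and Sp3.

Sp1 and Sp3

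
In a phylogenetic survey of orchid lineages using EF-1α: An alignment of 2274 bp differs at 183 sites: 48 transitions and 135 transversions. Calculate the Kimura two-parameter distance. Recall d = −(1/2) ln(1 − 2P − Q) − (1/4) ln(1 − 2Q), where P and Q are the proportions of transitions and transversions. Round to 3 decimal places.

0.085

P = 48/2274 ≈ 0.021108 and Q = 135/2274 ≈ 0.059367.
Under the Kimura two-parameter model, d = −½ ln(1 − 2P − Q) − ¼ ln(1 − 2Q).
1 − 2P − Q = 0.898417, giving −½ ln(0.898417) = 0.053560.
1 − 2Q = 0.881266, giving −¼ ln(0.881266) = 0.031599.
d = 0.053560 + 0.031599 = 0.085159.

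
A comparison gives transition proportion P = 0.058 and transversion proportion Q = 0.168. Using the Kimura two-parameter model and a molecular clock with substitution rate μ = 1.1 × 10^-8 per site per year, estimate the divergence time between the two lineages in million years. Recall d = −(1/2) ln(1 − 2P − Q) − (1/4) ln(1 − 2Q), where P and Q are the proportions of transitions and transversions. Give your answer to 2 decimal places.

Under the Kimura two-parameter model, d = −½ ln(1 − 2P − Q) − ¼ ln(1 − 2Q).
1 − 2P − Q = 0.716, giving −½ ln(0.716) = 0.167038.
1 − 2Q = 0.664, giving −¼ ln(0.664) = 0.102368.
d = 0.167038 + 0.102368 = 0.269406.
Under a molecular clock d = 2μt, so t = d/(2μ) = 0.269406 / (2 × 1.1 × 10^-8) = 12.25 million years.

12.25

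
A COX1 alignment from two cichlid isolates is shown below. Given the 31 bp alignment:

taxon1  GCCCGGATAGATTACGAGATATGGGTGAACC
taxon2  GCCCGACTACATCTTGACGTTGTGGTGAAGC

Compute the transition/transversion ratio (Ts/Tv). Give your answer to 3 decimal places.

Transitions are A↔G and C↔T; transversions are all other mismatches.
Transitions: 4. Transversions: 8.
R = 4/8 = 0.500.

0.500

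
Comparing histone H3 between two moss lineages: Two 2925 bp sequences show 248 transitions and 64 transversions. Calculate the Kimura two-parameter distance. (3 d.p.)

0.117

P = 248/2925 ≈ 0.084786 and Q = 64/2925 ≈ 0.02188.
Under the Kimura two-parameter model, d = −½ ln(1 − 2P − Q) − ¼ ln(1 − 2Q).
1 − 2P − Q = 0.808548, giving −½ ln(0.808548) = 0.106258.
1 − 2Q = 0.95624, giving −¼ ln(0.95624) = 0.011187.
d = 0.106258 + 0.011187 = 0.117445.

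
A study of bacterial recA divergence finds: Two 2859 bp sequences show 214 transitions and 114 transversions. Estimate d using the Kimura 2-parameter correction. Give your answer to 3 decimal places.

P = 214/2859 ≈ 0.074851 and Q = 114/2859 ≈ 0.039874.
Under the Kimura two-parameter model, d = −½ ln(1 − 2P − Q) − ¼ ln(1 − 2Q).
1 − 2P − Q = 0.810424, giving −½ ln(0.810424) = 0.105099.
1 − 2Q = 0.920252, giving −¼ ln(0.920252) = 0.020777.
d = 0.105099 + 0.020777 = 0.125876.

0.126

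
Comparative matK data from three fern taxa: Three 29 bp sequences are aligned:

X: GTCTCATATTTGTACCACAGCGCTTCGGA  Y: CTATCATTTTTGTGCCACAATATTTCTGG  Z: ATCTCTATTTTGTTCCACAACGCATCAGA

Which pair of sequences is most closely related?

X–Y: 10/29 differ, p = 0.345, d = 0.462.
X–Z: 8/29 differ, p = 0.276, d = 0.344.
Y–Z: 11/29 differ, p = 0.379, d = 0.529.
The smallest distance is between X and Z.

X and Z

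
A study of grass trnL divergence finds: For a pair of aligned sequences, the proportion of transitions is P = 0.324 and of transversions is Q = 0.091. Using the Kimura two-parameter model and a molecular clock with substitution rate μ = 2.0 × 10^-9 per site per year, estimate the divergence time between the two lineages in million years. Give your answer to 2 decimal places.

180.46

Under the Kimura two-parameter model, d = −½ ln(1 − 2P − Q) − ¼ ln(1 − 2Q).
1 − 2P − Q = 0.261, giving −½ ln(0.261) = 0.671617.
1 − 2Q = 0.818, giving −¼ ln(0.818) = 0.050223.
d = 0.671617 + 0.050223 = 0.721840.
Under a molecular clock d = 2μt, so t = d/(2μ) = 0.721840 / (2 × 2.0 × 10^-9) = 180.46 million years.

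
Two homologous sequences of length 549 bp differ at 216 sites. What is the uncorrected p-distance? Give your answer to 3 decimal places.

p = 216/549 = 0.393442… ≈ 0.393 (to 3 d.p.).

0.393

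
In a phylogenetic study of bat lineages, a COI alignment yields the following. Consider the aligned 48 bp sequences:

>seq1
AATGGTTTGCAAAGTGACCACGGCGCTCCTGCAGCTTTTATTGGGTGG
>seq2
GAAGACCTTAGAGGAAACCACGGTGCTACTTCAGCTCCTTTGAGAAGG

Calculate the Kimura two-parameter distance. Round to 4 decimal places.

Of 48 sites, 12 differences are transitions and 9 are transversions, so P = 12/48 = 0.25 and Q = 9/48 = 0.1875.
Under the Kimura two-parameter model, d = −½ ln(1 − 2P − Q) − ¼ ln(1 − 2Q).
1 − 2P − Q = 0.3125, giving −½ ln(0.3125) = 0.581575.
1 − 2Q = 0.625, giving −¼ ln(0.625) = 0.117501.
d = 0.581575 + 0.117501 = 0.699076.

0.6991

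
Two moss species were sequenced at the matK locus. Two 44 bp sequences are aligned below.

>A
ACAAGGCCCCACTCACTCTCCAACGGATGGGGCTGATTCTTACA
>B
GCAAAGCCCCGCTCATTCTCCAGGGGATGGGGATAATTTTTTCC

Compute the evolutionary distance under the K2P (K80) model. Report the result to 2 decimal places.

Of 44 sites, 7 differences are transitions and 4 are transversions, so P = 7/44 ≈ 0.159091 and Q = 4/44 ≈ 0.090909.
Under the Kimura two-parameter model, d = −½ ln(1 − 2P − Q) − ¼ ln(1 − 2Q).
1 − 2P − Q = 0.590909, giving −½ ln(0.590909) = 0.263047.
1 − 2Q = 0.818182, giving −¼ ln(0.818182) = 0.050168.
d = 0.263047 + 0.050168 = 0.313215.

0.31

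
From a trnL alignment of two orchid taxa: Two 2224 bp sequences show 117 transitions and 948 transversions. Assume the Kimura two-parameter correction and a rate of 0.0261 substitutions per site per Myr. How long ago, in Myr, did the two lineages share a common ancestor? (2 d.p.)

P = 117/2224 ≈ 0.052608 and Q = 948/2224 ≈ 0.426259.
Under the Kimura two-parameter model, d = −½ ln(1 − 2P − Q) − ¼ ln(1 − 2Q).
1 − 2P − Q = 0.468525, giving −½ ln(0.468525) = 0.379083.
1 − 2Q = 0.147482, giving −¼ ln(0.147482) = 0.478512.
d = 0.379083 + 0.478512 = 0.857595.
Under a molecular clock d = 2μt, so t = d/(2μ) = 0.857595 / (2 × 0.0261) = 16.43 Myr.

16.43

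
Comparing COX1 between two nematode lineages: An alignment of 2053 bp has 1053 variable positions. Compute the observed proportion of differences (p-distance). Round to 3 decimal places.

0.513

p = 1053/2053 = 0.512907… ≈ 0.513 (to 3 d.p.).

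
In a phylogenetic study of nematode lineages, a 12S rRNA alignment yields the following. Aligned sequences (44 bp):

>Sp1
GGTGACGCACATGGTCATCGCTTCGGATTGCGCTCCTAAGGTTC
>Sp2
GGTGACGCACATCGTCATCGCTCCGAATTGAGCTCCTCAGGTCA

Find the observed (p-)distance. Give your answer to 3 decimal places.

0.159

The sequences differ at 7 of 44 positions (sites 13, 23, 26, 31, 38, 43, 44).
p = 7/44 = 0.159090… ≈ 0.159 (to 3 d.p.).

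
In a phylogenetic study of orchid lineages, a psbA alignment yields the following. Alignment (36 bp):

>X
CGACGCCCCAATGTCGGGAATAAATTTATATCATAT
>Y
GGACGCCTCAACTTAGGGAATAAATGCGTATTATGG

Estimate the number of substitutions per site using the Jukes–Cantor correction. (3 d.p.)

The sequences differ at 11 of 36 sites, so p = 11/36 ≈ 0.305556.
d = −(3/4) ln(1 − 4p/3) = −0.75 ln(1 − 0.407408) = −0.75 ln(0.592592)
  = −0.75 × (-0.523249) = 0.392437 substitutions/site.

0.392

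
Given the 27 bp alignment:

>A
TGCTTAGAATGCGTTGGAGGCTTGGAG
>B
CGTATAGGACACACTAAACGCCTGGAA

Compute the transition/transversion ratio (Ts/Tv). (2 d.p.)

Transitions are A↔G and C↔T; transversions are all other mismatches.
Transitions: 11. Transversions: 2.
R = 11/2 = 5.50.

5.50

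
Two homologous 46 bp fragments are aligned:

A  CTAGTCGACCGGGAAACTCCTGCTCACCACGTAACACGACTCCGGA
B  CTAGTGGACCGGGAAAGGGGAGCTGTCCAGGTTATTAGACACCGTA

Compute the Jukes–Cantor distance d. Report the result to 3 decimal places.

0.428

The sequences differ at 15 of 46 sites, so p = 15/46 ≈ 0.326087.
d = −(3/4) ln(1 − 4p/3) = −0.75 ln(1 − 0.434783) = −0.75 ln(0.565217)
  = −0.75 × (-0.570546) = 0.427910 substitutions/site.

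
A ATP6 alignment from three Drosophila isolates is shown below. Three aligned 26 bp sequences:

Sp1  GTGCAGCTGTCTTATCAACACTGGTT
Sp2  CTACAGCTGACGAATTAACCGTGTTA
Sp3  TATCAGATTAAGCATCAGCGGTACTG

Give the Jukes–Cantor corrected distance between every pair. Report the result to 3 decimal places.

Sp1–Sp2: 10/26 sites differ → p ≈ 0.384615, d = −0.75 ln(1 − 0.51282) = 0.539341 ≈ 0.539.
Sp1–Sp3: 15/26 sites differ → p ≈ 0.576923, d = −0.75 ln(1 − 0.769231) = 1.099754 ≈ 1.100.
Sp2–Sp3: 13/26 sites differ → p = 0.5, d = −0.75 ln(1 − 0.666667) = 0.823960 ≈ 0.824.

d(Sp1,Sp2) = 0.539, d(Sp1,Sp3) = 1.100, d(Sp2,Sp3) = 0.824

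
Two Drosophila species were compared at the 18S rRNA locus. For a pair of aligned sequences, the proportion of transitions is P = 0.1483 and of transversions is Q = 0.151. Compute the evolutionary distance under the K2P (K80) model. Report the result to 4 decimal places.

0.3866

Under the Kimura two-parameter model, d = −½ ln(1 − 2P − Q) − ¼ ln(1 − 2Q).
1 − 2P − Q = 0.5524, giving −½ ln(0.5524) = 0.296741.
1 − 2Q = 0.698, giving −¼ ln(0.698) = 0.089884.
d = 0.296741 + 0.089884 = 0.386625.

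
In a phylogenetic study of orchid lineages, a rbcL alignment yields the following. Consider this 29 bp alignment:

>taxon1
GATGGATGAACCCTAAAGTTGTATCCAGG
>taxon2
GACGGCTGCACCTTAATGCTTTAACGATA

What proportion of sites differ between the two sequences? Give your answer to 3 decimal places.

0.379

The sequences differ at 11 of 29 positions.
p = 11/29 = 0.379310… ≈ 0.379 (to 3 d.p.).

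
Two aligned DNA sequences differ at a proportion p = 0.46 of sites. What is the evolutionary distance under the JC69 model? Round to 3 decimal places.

d = −(3/4) ln(1 − 4p/3) = −0.75 ln(1 − 0.613333) = −0.75 ln(0.386667)
  = −0.75 × (-0.950191) = 0.712643 substitutions/site.

0.713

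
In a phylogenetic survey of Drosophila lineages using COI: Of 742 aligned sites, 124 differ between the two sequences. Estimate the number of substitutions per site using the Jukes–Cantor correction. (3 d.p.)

0.189

p = 124/742 ≈ 0.167116.
d = −(3/4) ln(1 − 4p/3) = −0.75 ln(1 − 0.222821) = −0.75 ln(0.777179)
  = −0.75 × (-0.252085) = 0.189064 substitutions/site.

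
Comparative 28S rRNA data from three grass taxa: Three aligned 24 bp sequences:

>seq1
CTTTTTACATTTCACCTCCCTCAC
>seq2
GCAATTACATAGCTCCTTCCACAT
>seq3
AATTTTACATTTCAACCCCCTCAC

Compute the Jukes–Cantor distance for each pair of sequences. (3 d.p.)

seq1–seq2: 10/24 sites differ → p ≈ 0.416667, d = −0.75 ln(1 − 0.555556) = 0.608198 ≈ 0.608.
seq1–seq3: 4/24 sites differ → p ≈ 0.166667, d = −0.75 ln(1 − 0.222223) = 0.188487 ≈ 0.188.
seq2–seq3: 12/24 sites differ → p = 0.5, d = −0.75 ln(1 − 0.666667) = 0.823960 ≈ 0.824.

d(seq1,seq2) = 0.608, d(seq1,seq3) = 0.188, d(seq2,seq3) = 0.824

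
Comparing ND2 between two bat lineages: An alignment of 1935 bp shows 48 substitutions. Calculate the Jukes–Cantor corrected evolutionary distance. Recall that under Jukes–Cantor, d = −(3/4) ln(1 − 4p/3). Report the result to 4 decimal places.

0.0252

p = 48/1935 ≈ 0.024806.
d = −(3/4) ln(1 − 4p/3) = −0.75 ln(1 − 0.033075) = −0.75 ln(0.966925)
  = −0.75 × (-0.033634) = 0.025226 substitutions/site.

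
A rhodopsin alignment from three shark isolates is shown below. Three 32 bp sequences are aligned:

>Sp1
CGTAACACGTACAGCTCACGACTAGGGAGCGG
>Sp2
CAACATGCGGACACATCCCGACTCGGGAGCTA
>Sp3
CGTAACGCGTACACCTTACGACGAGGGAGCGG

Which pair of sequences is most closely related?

Sp1 and Sp3

Sp1–Sp2: 12/32 differ, p = 0.375, d = 0.520.
Sp1–Sp3: 4/32 differ, p = 0.125, d = 0.137.
Sp2–Sp3: 12/32 differ, p = 0.375, d = 0.520.
The smallest distance is between Sp1 and Sp3.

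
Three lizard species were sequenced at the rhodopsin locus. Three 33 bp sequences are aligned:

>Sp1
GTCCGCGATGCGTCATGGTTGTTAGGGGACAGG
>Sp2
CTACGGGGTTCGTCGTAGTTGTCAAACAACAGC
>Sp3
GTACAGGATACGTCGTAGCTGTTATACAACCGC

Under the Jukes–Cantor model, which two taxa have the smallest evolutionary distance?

Sp2 and Sp3

Sp1–Sp2: 13/33 differ, p = 0.394, d = 0.559.
Sp1–Sp3: 13/33 differ, p = 0.394, d = 0.559.
Sp2–Sp3: 8/33 differ, p = 0.242, d = 0.293.
The smallest distance is between Sp2 and Sp3.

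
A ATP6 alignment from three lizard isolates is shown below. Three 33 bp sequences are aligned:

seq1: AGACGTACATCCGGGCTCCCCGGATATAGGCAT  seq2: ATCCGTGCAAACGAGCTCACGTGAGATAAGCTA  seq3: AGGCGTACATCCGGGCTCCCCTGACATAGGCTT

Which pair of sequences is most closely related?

seq1 and seq3

seq1–seq2: 13/33 differ, p = 0.394, d = 0.559.
seq1–seq3: 4/33 differ, p = 0.121, d = 0.132.
seq2–seq3: 11/33 differ, p = 0.333, d = 0.441.
The smallest distance is between seq1 and seq3.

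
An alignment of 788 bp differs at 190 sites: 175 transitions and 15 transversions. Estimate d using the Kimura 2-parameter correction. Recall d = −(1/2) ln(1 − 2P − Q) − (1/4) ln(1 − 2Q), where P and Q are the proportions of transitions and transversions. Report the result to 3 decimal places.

0.321

P = 175/788 ≈ 0.222081 and Q = 15/788 ≈ 0.019036.
Under the Kimura two-parameter model, d = −½ ln(1 − 2P − Q) − ¼ ln(1 − 2Q).
1 − 2P − Q = 0.536802, giving −½ ln(0.536802) = 0.311063.
1 − 2Q = 0.961928, giving −¼ ln(0.961928) = 0.009704.
d = 0.311063 + 0.009704 = 0.320767.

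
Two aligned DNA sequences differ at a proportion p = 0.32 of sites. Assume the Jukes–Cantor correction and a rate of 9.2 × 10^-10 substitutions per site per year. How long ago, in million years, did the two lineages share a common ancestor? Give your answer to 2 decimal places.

226.75

d = −(3/4) ln(1 − 4p/3) = −0.75 ln(1 − 0.426667) = −0.75 ln(0.573333)
  = −0.75 × (-0.556289) = 0.417217 substitutions/site.
Under a molecular clock d = 2μt, so t = d/(2μ) = 0.417217 / (2 × 9.2 × 10^-10) = 226.75 million years.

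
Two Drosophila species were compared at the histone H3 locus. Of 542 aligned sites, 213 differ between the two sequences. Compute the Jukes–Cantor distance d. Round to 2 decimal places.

p = 213/542 ≈ 0.392989.
d = −(3/4) ln(1 − 4p/3) = −0.75 ln(1 − 0.523985) = −0.75 ln(0.476015)
  = −0.75 × (-0.742306) = 0.556730 substitutions/site.

0.56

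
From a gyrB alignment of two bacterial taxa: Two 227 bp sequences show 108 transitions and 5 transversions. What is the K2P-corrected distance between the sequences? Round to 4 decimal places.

1.8279

P = 108/227 ≈ 0.475771 and Q = 5/227 ≈ 0.022026.
Under the Kimura two-parameter model, d = −½ ln(1 − 2P − Q) − ¼ ln(1 − 2Q).
1 − 2P − Q = 0.026432, giving −½ ln(0.026432) = 1.816590.
1 − 2Q = 0.955948, giving −¼ ln(0.955948) = 0.011263.
d = 1.816590 + 0.011263 = 1.827853.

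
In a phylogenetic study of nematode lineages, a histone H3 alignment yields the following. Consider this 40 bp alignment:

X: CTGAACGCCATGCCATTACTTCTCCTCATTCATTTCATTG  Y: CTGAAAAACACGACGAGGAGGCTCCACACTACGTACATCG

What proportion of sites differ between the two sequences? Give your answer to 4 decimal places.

The sequences differ at 19 of 40 positions.
p = 19/40 = 0.4750.

0.4750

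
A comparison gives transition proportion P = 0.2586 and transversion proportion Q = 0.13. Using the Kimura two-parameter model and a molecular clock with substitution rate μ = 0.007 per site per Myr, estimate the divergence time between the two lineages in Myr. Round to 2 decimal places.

Under the Kimura two-parameter model, d = −½ ln(1 − 2P − Q) − ¼ ln(1 − 2Q).
1 − 2P − Q = 0.3528, giving −½ ln(0.3528) = 0.520927.
1 − 2Q = 0.74, giving −¼ ln(0.74) = 0.075276.
d = 0.520927 + 0.075276 = 0.596203.
Under a molecular clock d = 2μt, so t = d/(2μ) = 0.596203 / (2 × 0.007) = 42.59 Myr.

42.59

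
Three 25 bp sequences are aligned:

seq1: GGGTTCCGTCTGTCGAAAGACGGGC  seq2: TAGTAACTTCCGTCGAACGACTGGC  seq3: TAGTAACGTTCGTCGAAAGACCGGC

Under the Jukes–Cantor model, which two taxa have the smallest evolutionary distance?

seq2 and seq3

seq1–seq2: 8/25 differ, p = 0.320, d = 0.417.
seq1–seq3: 7/25 differ, p = 0.280, d = 0.351.
seq2–seq3: 4/25 differ, p = 0.160, d = 0.180.
The smallest distance is between seq2 and seq3.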